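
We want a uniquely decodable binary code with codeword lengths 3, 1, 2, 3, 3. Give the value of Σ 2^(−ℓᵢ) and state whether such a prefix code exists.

1.125; no

With common denominator 2^3 = 8: Σ 2^(−ℓᵢ) = 1/8 + 4/8 + 2/8 + 1/8 + 1/8 = 9/8 = 1.125.
Kraft's inequality requires Σ ≤ 1; here Σ = 1.125 > 1, so no such prefix code exists.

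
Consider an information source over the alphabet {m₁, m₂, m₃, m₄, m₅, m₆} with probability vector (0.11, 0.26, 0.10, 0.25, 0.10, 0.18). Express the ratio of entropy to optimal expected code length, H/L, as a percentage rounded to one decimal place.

99.0%

Entropy H = −Σ p log₂ p ≈ 2.4653 bits.
Huffman merges: 1/10+1/10→1/5; 11/100+9/50→29/100; 1/5+1/4→9/20; 13/50+29/100→11/20; 9/20+11/20→1. L = 249/100 ≈ 2.4900.
Efficiency = H/L = 2.4653/2.4900 = 99.0%.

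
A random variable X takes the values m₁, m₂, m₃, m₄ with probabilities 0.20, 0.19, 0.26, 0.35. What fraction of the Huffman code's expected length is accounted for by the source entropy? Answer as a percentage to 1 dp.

97.8%

Entropy H = −Σ p log₂ p ≈ 1.9550 bits.
Huffman merges: 19/100+1/5→39/100; 13/50+7/20→61/100; 39/100+61/100→1. L = 2 ≈ 2.0000.
Efficiency = H/L = 1.9550/2.0000 = 97.8%.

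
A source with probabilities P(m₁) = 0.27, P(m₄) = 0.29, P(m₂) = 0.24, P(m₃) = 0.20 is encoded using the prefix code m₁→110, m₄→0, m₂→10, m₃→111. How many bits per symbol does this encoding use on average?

2.18 bits/symbol

L̄ = Σ pᵢ·ℓᵢ = 0.27·3 + 0.29·1 + 0.24·2 + 0.20·3 = 2.18 bits/symbol.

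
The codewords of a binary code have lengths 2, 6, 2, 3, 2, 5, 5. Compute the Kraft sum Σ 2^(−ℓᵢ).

With common denominator 2^6 = 64: Σ 2^(−ℓᵢ) = 16/64 + 1/64 + 16/64 + 8/64 + 16/64 + 2/64 + 2/64 = 61/64 = 0.953125.

0.953125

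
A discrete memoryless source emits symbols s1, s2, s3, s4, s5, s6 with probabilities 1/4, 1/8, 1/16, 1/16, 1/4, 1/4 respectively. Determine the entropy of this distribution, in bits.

2.375 bits

Each probability is a power of 1/2, so log₂(1/p) is an integer.
H = Σ p·log₂(1/p) = 1/4·2 + 1/8·3 + 1/16·4 + 1/16·4 + 1/4·2 + 1/4·2 = 2.375 bits.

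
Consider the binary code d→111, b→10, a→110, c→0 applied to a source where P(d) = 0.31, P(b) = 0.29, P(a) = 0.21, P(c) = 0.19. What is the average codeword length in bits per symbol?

L̄ = Σ pᵢ·ℓᵢ = 0.31·3 + 0.29·2 + 0.21·3 + 0.19·1 = 2.33 bits/symbol.

2.33 bits/symbol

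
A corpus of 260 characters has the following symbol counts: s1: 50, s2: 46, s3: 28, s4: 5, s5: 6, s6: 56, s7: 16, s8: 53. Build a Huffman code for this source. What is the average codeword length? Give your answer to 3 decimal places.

Probabilities are the counts divided by 260.
Repeatedly combine the two least-probable nodes; the expected code length is the sum of the merged weights.
merge 1/52 + 3/130 → 11/260
merge 11/260 + 4/65 → 27/260
merge 27/260 + 7/65 → 11/52
merge 23/130 + 5/26 → 24/65
merge 53/260 + 11/52 → 27/65
merge 14/65 + 24/65 → 38/65
merge 27/65 + 38/65 → 1
L = 11/260 + 27/260 + 11/52 + 24/65 + 27/65 + 38/65 + 1 = 709/260 ≈ 2.727 bits/symbol.

2.727 bits/symbol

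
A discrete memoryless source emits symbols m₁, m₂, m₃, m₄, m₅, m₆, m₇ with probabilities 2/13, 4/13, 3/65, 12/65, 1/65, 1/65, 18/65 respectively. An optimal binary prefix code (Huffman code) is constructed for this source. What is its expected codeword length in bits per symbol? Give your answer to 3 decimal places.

2.338 bits/symbol

Repeatedly combine the two least-probable nodes; the expected code length is the sum of the merged weights.
merge 1/65 + 1/65 → 2/65
merge 2/65 + 3/65 → 1/13
merge 1/13 + 2/13 → 3/13
merge 12/65 + 3/13 → 27/65
merge 18/65 + 4/13 → 38/65
merge 27/65 + 38/65 → 1
L = 2/65 + 1/13 + 3/13 + 27/65 + 38/65 + 1 = 152/65 ≈ 2.338 bits/symbol.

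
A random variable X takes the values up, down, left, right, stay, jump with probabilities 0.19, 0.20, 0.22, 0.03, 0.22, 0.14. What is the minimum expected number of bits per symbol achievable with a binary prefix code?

2.53 bits/symbol

Repeatedly combine the two least-probable nodes; the expected code length is the sum of the merged weights.
merge 3/100 + 7/50 → 17/100
merge 17/100 + 19/100 → 9/25
merge 1/5 + 11/50 → 21/50
merge 11/50 + 9/25 → 29/50
merge 21/50 + 29/50 → 1
L = 17/100 + 9/25 + 21/50 + 29/50 + 1 = 253/100 = 2.53 bits/symbol.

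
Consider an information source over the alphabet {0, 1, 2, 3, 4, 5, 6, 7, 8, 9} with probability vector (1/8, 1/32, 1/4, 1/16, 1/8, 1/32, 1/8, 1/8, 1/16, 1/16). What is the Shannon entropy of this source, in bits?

Each probability is a power of 1/2, so log₂(1/p) is an integer.
H = Σ p·log₂(1/p) = 1/8·3 + 1/32·5 + 1/4·2 + 1/16·4 + 1/8·3 + 1/32·5 + 1/8·3 + 1/8·3 + 1/16·4 + 1/16·4 = 3.0625 bits.

3.0625 bits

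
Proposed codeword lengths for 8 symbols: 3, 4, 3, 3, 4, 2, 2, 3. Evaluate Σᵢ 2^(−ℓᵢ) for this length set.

With common denominator 2^4 = 16: Σ 2^(−ℓᵢ) = 2/16 + 1/16 + 2/16 + 2/16 + 1/16 + 4/16 + 4/16 + 2/16 = 18/16 = 1.125.

1.125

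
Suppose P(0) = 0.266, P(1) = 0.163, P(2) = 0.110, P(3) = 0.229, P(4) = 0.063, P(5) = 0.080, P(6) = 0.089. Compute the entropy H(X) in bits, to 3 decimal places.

H = −Σ pᵢ log₂ pᵢ.
−0.266·log₂(0.266) = 0.5082
−0.163·log₂(0.163) = 0.4266
−0.110·log₂(0.110) = 0.3503
−0.229·log₂(0.229) = 0.4870
−0.063·log₂(0.063) = 0.2513
−0.080·log₂(0.080) = 0.2915
−0.089·log₂(0.089) = 0.3106
Sum ≈ 2.6254 → 2.625 bits.

2.625 bits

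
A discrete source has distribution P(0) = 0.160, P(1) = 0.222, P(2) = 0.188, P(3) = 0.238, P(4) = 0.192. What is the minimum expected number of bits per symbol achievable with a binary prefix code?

Repeatedly combine the two least-probable nodes; the expected code length is the sum of the merged weights.
merge 4/25 + 47/250 → 87/250
merge 24/125 + 111/500 → 207/500
merge 119/500 + 87/250 → 293/500
merge 207/500 + 293/500 → 1
L = 87/250 + 207/500 + 293/500 + 1 = 587/250 = 2.348 bits/symbol.

2.348 bits/symbol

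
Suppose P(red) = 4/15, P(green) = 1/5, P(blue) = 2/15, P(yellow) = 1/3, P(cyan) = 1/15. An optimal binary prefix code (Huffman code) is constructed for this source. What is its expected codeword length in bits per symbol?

2.2 bits/symbol

Repeatedly combine the two least-probable nodes; the expected code length is the sum of the merged weights.
merge 1/15 + 2/15 → 1/5
merge 1/5 + 1/5 → 2/5
merge 4/15 + 1/3 → 3/5
merge 2/5 + 3/5 → 1
L = 1/5 + 2/5 + 3/5 + 1 = 11/5 = 2.2 bits/symbol.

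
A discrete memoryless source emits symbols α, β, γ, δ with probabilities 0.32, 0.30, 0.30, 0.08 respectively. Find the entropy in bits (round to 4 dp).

H = −Σ pᵢ log₂ pᵢ.
−0.32·log₂(0.32) = 0.5260
−0.30·log₂(0.30) = 0.5211
−0.30·log₂(0.30) = 0.5211
−0.08·log₂(0.08) = 0.2915
Sum ≈ 1.8597 → 1.8597 bits.

1.8597 bits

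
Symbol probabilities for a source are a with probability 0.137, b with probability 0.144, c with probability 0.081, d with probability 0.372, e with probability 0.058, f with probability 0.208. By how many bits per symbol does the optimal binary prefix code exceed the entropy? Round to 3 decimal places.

Entropy H = −Σ p log₂ p ≈ 2.3293 bits.
Huffman merges: 29/500+81/1000→139/1000; 137/1000+139/1000→69/250; 18/125+26/125→44/125; 69/250+44/125→157/250; 93/250+157/250→1. L = 479/200 ≈ 2.3950.
L − H = 2.3950 − 2.3293 = 0.066 bits.

0.066 bits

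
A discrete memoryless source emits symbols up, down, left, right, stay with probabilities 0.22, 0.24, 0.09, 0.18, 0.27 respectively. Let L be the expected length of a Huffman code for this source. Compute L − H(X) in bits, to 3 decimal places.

0.027 bits

Entropy H = −Σ p log₂ p ≈ 2.2427 bits.
Huffman merges: 9/100+9/50→27/100; 11/50+6/25→23/50; 27/100+27/100→27/50; 23/50+27/50→1. L = 227/100 ≈ 2.2700.
L − H = 2.2700 − 2.2427 = 0.027 bits.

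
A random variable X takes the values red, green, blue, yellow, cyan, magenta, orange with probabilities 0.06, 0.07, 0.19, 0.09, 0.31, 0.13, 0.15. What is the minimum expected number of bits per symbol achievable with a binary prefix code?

2.63 bits/symbol

Repeatedly combine the two least-probable nodes; the expected code length is the sum of the merged weights.
merge 3/50 + 7/100 → 13/100
merge 9/100 + 13/100 → 11/50
merge 13/100 + 3/20 → 7/25
merge 19/100 + 11/50 → 41/100
merge 7/25 + 31/100 → 59/100
merge 41/100 + 59/100 → 1
L = 13/100 + 11/50 + 7/25 + 41/100 + 59/100 + 1 = 263/100 = 2.63 bits/symbol.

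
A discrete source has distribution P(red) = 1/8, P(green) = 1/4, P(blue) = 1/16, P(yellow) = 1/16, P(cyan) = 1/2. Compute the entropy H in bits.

1.875 bits

Each probability is a power of 1/2, so log₂(1/p) is an integer.
H = Σ p·log₂(1/p) = 1/8·3 + 1/4·2 + 1/16·4 + 1/16·4 + 1/2·1 = 1.875 bits.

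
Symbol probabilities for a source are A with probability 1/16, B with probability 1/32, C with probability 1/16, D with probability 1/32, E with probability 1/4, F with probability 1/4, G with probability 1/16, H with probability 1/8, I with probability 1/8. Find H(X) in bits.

Each probability is a power of 1/2, so log₂(1/p) is an integer.
H = Σ p·log₂(1/p) = 1/16·4 + 1/32·5 + 1/16·4 + 1/32·5 + 1/4·2 + 1/4·2 + 1/16·4 + 1/8·3 + 1/8·3 = 2.8125 bits.

2.8125 bits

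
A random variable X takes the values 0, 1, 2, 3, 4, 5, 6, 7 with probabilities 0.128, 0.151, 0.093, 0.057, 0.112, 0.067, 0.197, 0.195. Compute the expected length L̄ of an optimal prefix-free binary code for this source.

Repeatedly combine the two least-probable nodes; the expected code length is the sum of the merged weights.
merge 57/1000 + 67/1000 → 31/250
merge 93/1000 + 14/125 → 41/200
merge 31/250 + 16/125 → 63/250
merge 151/1000 + 39/200 → 173/500
merge 197/1000 + 41/200 → 201/500
merge 63/250 + 173/500 → 299/500
merge 201/500 + 299/500 → 1
L = 31/250 + 41/200 + 63/250 + 173/500 + 201/500 + 299/500 + 1 = 2927/1000 = 2.927 bits/symbol.

2.927 bits/symbol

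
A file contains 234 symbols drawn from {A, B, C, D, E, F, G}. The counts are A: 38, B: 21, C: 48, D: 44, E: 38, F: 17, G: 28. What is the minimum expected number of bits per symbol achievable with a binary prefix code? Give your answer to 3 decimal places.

2.769 bits/symbol

Probabilities are the counts divided by 234.
Repeatedly combine the two least-probable nodes; the expected code length is the sum of the merged weights.
merge 17/234 + 7/78 → 19/117
merge 14/117 + 19/117 → 11/39
merge 19/117 + 19/117 → 38/117
merge 22/117 + 8/39 → 46/117
merge 11/39 + 38/117 → 71/117
merge 46/117 + 71/117 → 1
L = 19/117 + 11/39 + 38/117 + 46/117 + 71/117 + 1 = 36/13 ≈ 2.769 bits/symbol.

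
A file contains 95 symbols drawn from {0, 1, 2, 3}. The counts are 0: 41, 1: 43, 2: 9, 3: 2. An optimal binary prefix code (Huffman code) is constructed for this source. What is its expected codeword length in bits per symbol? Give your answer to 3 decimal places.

Probabilities are the counts divided by 95.
Repeatedly combine the two least-probable nodes; the expected code length is the sum of the merged weights.
merge 2/95 + 9/95 → 11/95
merge 11/95 + 41/95 → 52/95
merge 43/95 + 52/95 → 1
L = 11/95 + 52/95 + 1 = 158/95 ≈ 1.663 bits/symbol.

1.663 bits/symbol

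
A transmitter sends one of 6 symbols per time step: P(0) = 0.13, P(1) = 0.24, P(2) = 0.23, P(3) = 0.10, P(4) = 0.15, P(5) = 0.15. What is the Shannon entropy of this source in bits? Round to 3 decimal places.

H = −Σ pᵢ log₂ pᵢ.
−0.13·log₂(0.13) = 0.3826
−0.24·log₂(0.24) = 0.4941
−0.23·log₂(0.23) = 0.4877
−0.10·log₂(0.10) = 0.3322
−0.15·log₂(0.15) = 0.4105
−0.15·log₂(0.15) = 0.4105
Sum ≈ 2.5177 → 2.518 bits.

2.518 bits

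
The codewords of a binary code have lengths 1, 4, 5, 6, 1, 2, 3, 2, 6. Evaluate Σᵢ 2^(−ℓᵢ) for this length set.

1.75

With common denominator 2^6 = 64: Σ 2^(−ℓᵢ) = 32/64 + 4/64 + 2/64 + 1/64 + 32/64 + 16/64 + 8/64 + 16/64 + 1/64 = 112/64 = 1.75.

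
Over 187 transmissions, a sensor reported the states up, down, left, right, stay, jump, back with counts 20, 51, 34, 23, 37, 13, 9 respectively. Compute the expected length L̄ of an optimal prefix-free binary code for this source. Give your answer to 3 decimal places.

2.647 bits/symbol

Probabilities are the counts divided by 187.
Repeatedly combine the two least-probable nodes; the expected code length is the sum of the merged weights.
merge 9/187 + 13/187 → 2/17
merge 20/187 + 2/17 → 42/187
merge 23/187 + 2/11 → 57/187
merge 37/187 + 42/187 → 79/187
merge 3/11 + 57/187 → 108/187
merge 79/187 + 108/187 → 1
L = 2/17 + 42/187 + 57/187 + 79/187 + 108/187 + 1 = 45/17 ≈ 2.647 bits/symbol.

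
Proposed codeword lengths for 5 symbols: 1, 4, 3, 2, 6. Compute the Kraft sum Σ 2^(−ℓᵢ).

0.953125

With common denominator 2^6 = 64: Σ 2^(−ℓᵢ) = 32/64 + 4/64 + 8/64 + 16/64 + 1/64 = 61/64 = 0.953125.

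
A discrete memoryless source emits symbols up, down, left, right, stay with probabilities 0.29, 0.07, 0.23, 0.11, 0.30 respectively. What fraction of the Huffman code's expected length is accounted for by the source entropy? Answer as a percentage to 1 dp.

98.4%

Entropy H = −Σ p log₂ p ≈ 2.1455 bits.
Huffman merges: 7/100+11/100→9/50; 9/50+23/100→41/100; 29/100+3/10→59/100; 41/100+59/100→1. L = 109/50 ≈ 2.1800.
Efficiency = H/L = 2.1455/2.1800 = 98.4%.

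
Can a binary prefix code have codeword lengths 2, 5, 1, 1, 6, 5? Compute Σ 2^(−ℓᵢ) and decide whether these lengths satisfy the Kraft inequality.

With common denominator 2^6 = 64: Σ 2^(−ℓᵢ) = 16/64 + 2/64 + 32/64 + 32/64 + 1/64 + 2/64 = 85/64 = 1.328125.
Kraft's inequality requires Σ ≤ 1; here Σ = 1.328125 > 1, so no such prefix code exists.

1.328125; no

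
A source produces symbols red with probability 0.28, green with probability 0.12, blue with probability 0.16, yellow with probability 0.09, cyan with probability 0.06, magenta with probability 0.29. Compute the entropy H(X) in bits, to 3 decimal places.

2.378 bits

H = −Σ pᵢ log₂ pᵢ.
−0.28·log₂(0.28) = 0.5142
−0.12·log₂(0.12) = 0.3671
−0.16·log₂(0.16) = 0.4230
−0.09·log₂(0.09) = 0.3127
−0.06·log₂(0.06) = 0.2435
−0.29·log₂(0.29) = 0.5179
Sum ≈ 2.3784 → 2.378 bits.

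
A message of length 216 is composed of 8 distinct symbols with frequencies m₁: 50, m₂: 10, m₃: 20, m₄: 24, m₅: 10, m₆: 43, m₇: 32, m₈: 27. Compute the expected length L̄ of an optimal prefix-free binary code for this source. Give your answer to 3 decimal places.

Probabilities are the counts divided by 216.
Repeatedly combine the two least-probable nodes; the expected code length is the sum of the merged weights.
merge 5/108 + 5/108 → 5/54
merge 5/54 + 5/54 → 5/27
merge 1/9 + 1/8 → 17/72
merge 4/27 + 5/27 → 1/3
merge 43/216 + 25/108 → 31/72
merge 17/72 + 1/3 → 41/72
merge 31/72 + 41/72 → 1
L = 5/54 + 5/27 + 17/72 + 1/3 + 31/72 + 41/72 + 1 = 205/72 ≈ 2.847 bits/symbol.

2.847 bits/symbol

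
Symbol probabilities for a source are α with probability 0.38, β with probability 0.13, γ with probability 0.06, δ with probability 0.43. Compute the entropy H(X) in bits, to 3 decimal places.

H = −Σ pᵢ log₂ pᵢ.
−0.38·log₂(0.38) = 0.5305
−0.13·log₂(0.13) = 0.3826
−0.06·log₂(0.06) = 0.2435
−0.43·log₂(0.43) = 0.5236
Sum ≈ 1.6802 → 1.680 bits.

1.680 bits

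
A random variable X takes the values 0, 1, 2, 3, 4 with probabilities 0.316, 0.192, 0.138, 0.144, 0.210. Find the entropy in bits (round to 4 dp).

H = −Σ pᵢ log₂ pᵢ.
−0.316·log₂(0.316) = 0.5252
−0.192·log₂(0.192) = 0.4571
−0.138·log₂(0.138) = 0.3943
−0.144·log₂(0.144) = 0.4026
−0.210·log₂(0.210) = 0.4728
Sum ≈ 2.2520 → 2.2520 bits.

2.2520 bits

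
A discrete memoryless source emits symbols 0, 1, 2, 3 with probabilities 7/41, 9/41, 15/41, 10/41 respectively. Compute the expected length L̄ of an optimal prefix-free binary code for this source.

2 bits/symbol

Repeatedly combine the two least-probable nodes; the expected code length is the sum of the merged weights.
merge 7/41 + 9/41 → 16/41
merge 10/41 + 15/41 → 25/41
merge 16/41 + 25/41 → 1
L = 16/41 + 25/41 + 1 = 2 bits/symbol.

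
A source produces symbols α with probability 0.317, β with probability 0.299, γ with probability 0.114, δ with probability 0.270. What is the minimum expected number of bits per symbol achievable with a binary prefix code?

Repeatedly combine the two least-probable nodes; the expected code length is the sum of the merged weights.
merge 57/500 + 27/100 → 48/125
merge 299/1000 + 317/1000 → 77/125
merge 48/125 + 77/125 → 1
L = 48/125 + 77/125 + 1 = 2 bits/symbol.

2 bits/symbol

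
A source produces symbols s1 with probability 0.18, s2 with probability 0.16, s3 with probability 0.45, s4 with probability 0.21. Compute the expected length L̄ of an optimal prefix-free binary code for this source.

Repeatedly combine the two least-probable nodes; the expected code length is the sum of the merged weights.
merge 4/25 + 9/50 → 17/50
merge 21/100 + 17/50 → 11/20
merge 9/20 + 11/20 → 1
L = 17/50 + 11/20 + 1 = 189/100 = 1.89 bits/symbol.

1.89 bits/symbol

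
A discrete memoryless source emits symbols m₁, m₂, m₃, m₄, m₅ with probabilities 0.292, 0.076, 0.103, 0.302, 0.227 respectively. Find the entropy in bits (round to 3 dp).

2.146 bits

H = −Σ pᵢ log₂ pᵢ.
−0.292·log₂(0.292) = 0.5186
−0.076·log₂(0.076) = 0.2826
−0.103·log₂(0.103) = 0.3378
−0.302·log₂(0.302) = 0.5217
−0.227·log₂(0.227) = 0.4856
Sum ≈ 2.1462 → 2.146 bits.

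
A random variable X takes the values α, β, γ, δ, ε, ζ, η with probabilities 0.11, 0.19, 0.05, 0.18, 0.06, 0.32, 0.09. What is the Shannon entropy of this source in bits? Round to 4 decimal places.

H = −Σ pᵢ log₂ pᵢ.
−0.11·log₂(0.11) = 0.3503
−0.19·log₂(0.19) = 0.4552
−0.05·log₂(0.05) = 0.2161
−0.18·log₂(0.18) = 0.4453
−0.06·log₂(0.06) = 0.2435
−0.32·log₂(0.32) = 0.5260
−0.09·log₂(0.09) = 0.3127
Sum ≈ 2.5491 → 2.5491 bits.

2.5491 bits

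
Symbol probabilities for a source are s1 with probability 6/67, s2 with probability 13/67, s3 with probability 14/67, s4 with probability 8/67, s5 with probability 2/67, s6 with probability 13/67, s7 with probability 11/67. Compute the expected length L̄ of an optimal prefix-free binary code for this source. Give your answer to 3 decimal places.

Repeatedly combine the two least-probable nodes; the expected code length is the sum of the merged weights.
merge 2/67 + 6/67 → 8/67
merge 8/67 + 8/67 → 16/67
merge 11/67 + 13/67 → 24/67
merge 13/67 + 14/67 → 27/67
merge 16/67 + 24/67 → 40/67
merge 27/67 + 40/67 → 1
L = 8/67 + 16/67 + 24/67 + 27/67 + 40/67 + 1 = 182/67 ≈ 2.716 bits/symbol.

2.716 bits/symbol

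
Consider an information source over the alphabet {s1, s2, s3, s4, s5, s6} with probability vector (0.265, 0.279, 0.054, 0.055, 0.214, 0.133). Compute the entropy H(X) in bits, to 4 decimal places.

2.3422 bits

H = −Σ pᵢ log₂ pᵢ.
−0.265·log₂(0.265) = 0.5077
−0.279·log₂(0.279) = 0.5138
−0.054·log₂(0.054) = 0.2274
−0.055·log₂(0.055) = 0.2301
−0.214·log₂(0.214) = 0.4760
−0.133·log₂(0.133) = 0.3871
Sum ≈ 2.3422 → 2.3422 bits.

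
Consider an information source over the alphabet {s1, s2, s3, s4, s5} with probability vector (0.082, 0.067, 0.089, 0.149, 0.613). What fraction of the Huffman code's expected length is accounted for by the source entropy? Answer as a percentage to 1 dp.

96.4%

Entropy H = −Σ p log₂ p ≈ 1.7098 bits.
Huffman merges: 67/1000+41/500→149/1000; 89/1000+149/1000→119/500; 149/1000+119/500→387/1000; 387/1000+613/1000→1. L = 887/500 ≈ 1.7740.
Efficiency = H/L = 1.7098/1.7740 = 96.4%.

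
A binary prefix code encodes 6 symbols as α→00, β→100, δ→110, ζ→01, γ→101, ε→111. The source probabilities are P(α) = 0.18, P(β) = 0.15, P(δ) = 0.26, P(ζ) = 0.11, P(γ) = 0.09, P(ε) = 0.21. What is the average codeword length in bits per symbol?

L̄ = Σ pᵢ·ℓᵢ = 0.18·2 + 0.15·3 + 0.26·3 + 0.11·2 + 0.09·3 + 0.21·3 = 2.71 bits/symbol.

2.71 bits/symbol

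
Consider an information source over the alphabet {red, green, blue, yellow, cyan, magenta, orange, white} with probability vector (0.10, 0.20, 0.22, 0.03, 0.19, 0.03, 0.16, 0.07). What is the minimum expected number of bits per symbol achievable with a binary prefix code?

Repeatedly combine the two least-probable nodes; the expected code length is the sum of the merged weights.
merge 3/100 + 3/100 → 3/50
merge 3/50 + 7/100 → 13/100
merge 1/10 + 13/100 → 23/100
merge 4/25 + 19/100 → 7/20
merge 1/5 + 11/50 → 21/50
merge 23/100 + 7/20 → 29/50
merge 21/50 + 29/50 → 1
L = 3/50 + 13/100 + 23/100 + 7/20 + 21/50 + 29/50 + 1 = 277/100 = 2.77 bits/symbol.

2.77 bits/symbol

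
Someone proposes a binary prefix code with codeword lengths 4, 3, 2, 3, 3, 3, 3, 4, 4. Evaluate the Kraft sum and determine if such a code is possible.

With common denominator 2^4 = 16: Σ 2^(−ℓᵢ) = 1/16 + 2/16 + 4/16 + 2/16 + 2/16 + 2/16 + 2/16 + 1/16 + 1/16 = 17/16 = 1.0625.
Kraft's inequality requires Σ ≤ 1; here Σ = 1.0625 > 1, so no such prefix code exists.

1.0625; no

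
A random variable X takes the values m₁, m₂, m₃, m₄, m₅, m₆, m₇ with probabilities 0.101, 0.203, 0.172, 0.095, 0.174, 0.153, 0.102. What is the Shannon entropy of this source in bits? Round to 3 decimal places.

2.750 bits

H = −Σ pᵢ log₂ pᵢ.
−0.101·log₂(0.101) = 0.3341
−0.203·log₂(0.203) = 0.4670
−0.172·log₂(0.172) = 0.4368
−0.095·log₂(0.095) = 0.3226
−0.174·log₂(0.174) = 0.4390
−0.153·log₂(0.153) = 0.4144
−0.102·log₂(0.102) = 0.3359
Sum ≈ 2.7497 → 2.750 bits.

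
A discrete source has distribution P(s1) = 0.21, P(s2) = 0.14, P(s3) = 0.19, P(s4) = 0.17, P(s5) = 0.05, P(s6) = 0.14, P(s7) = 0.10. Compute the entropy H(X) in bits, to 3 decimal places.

2.705 bits

H = −Σ pᵢ log₂ pᵢ.
−0.21·log₂(0.21) = 0.4728
−0.14·log₂(0.14) = 0.3971
−0.19·log₂(0.19) = 0.4552
−0.17·log₂(0.17) = 0.4346
−0.05·log₂(0.05) = 0.2161
−0.14·log₂(0.14) = 0.3971
−0.10·log₂(0.10) = 0.3322
Sum ≈ 2.7051 → 2.705 bits.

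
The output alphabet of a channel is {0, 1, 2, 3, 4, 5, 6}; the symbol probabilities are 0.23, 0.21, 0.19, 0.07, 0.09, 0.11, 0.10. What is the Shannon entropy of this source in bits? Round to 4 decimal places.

2.6794 bits

H = −Σ pᵢ log₂ pᵢ.
−0.23·log₂(0.23) = 0.4877
−0.21·log₂(0.21) = 0.4728
−0.19·log₂(0.19) = 0.4552
−0.07·log₂(0.07) = 0.2686
−0.09·log₂(0.09) = 0.3127
−0.11·log₂(0.11) = 0.3503
−0.10·log₂(0.10) = 0.3322
Sum ≈ 2.6794 → 2.6794 bits.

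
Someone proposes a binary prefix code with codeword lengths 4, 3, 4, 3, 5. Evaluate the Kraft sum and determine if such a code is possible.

With common denominator 2^5 = 32: Σ 2^(−ℓᵢ) = 2/32 + 4/32 + 2/32 + 4/32 + 1/32 = 13/32 = 0.40625.
Kraft's inequality requires Σ ≤ 1; here Σ = 0.40625 ≤ 1, so such a prefix code exists.

0.40625; yes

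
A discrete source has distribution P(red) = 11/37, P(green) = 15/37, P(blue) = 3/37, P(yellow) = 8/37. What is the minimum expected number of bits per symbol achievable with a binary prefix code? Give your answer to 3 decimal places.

1.892 bits/symbol

Repeatedly combine the two least-probable nodes; the expected code length is the sum of the merged weights.
merge 3/37 + 8/37 → 11/37
merge 11/37 + 11/37 → 22/37
merge 15/37 + 22/37 → 1
L = 11/37 + 22/37 + 1 = 70/37 ≈ 1.892 bits/symbol.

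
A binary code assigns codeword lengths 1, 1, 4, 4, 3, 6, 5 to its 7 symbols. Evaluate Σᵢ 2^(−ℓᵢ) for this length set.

1.296875

With common denominator 2^6 = 64: Σ 2^(−ℓᵢ) = 32/64 + 32/64 + 4/64 + 4/64 + 8/64 + 1/64 + 2/64 = 83/64 = 1.296875.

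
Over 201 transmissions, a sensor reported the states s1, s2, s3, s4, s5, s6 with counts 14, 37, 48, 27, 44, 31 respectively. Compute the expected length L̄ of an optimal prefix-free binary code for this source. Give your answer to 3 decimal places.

2.542 bits/symbol

Probabilities are the counts divided by 201.
Repeatedly combine the two least-probable nodes; the expected code length is the sum of the merged weights.
merge 14/201 + 9/67 → 41/201
merge 31/201 + 37/201 → 68/201
merge 41/201 + 44/201 → 85/201
merge 16/67 + 68/201 → 116/201
merge 85/201 + 116/201 → 1
L = 41/201 + 68/201 + 85/201 + 116/201 + 1 = 511/201 ≈ 2.542 bits/symbol.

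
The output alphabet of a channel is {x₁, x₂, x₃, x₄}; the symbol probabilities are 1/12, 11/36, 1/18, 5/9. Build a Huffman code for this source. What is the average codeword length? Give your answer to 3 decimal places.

Repeatedly combine the two least-probable nodes; the expected code length is the sum of the merged weights.
merge 1/18 + 1/12 → 5/36
merge 5/36 + 11/36 → 4/9
merge 4/9 + 5/9 → 1
L = 5/36 + 4/9 + 1 = 19/12 ≈ 1.583 bits/symbol.

1.583 bits/symbol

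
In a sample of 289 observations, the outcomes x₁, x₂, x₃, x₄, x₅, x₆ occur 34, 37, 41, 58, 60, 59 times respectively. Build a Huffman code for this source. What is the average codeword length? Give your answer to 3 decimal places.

Probabilities are the counts divided by 289.
Repeatedly combine the two least-probable nodes; the expected code length is the sum of the merged weights.
merge 2/17 + 37/289 → 71/289
merge 41/289 + 58/289 → 99/289
merge 59/289 + 60/289 → 7/17
merge 71/289 + 99/289 → 10/17
merge 7/17 + 10/17 → 1
L = 71/289 + 99/289 + 7/17 + 10/17 + 1 = 44/17 ≈ 2.588 bits/symbol.

2.588 bits/symbol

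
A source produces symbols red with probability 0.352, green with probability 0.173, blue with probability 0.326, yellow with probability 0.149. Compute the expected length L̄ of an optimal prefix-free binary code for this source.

Repeatedly combine the two least-probable nodes; the expected code length is the sum of the merged weights.
merge 149/1000 + 173/1000 → 161/500
merge 161/500 + 163/500 → 81/125
merge 44/125 + 81/125 → 1
L = 161/500 + 81/125 + 1 = 197/100 = 1.97 bits/symbol.

1.97 bits/symbol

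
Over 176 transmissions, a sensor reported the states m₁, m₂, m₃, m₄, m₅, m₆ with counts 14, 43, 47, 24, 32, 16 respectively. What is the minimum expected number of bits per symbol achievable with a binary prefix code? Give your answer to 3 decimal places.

2.477 bits/symbol

Probabilities are the counts divided by 176.
Repeatedly combine the two least-probable nodes; the expected code length is the sum of the merged weights.
merge 7/88 + 1/11 → 15/88
merge 3/22 + 15/88 → 27/88
merge 2/11 + 43/176 → 75/176
merge 47/176 + 27/88 → 101/176
merge 75/176 + 101/176 → 1
L = 15/88 + 27/88 + 75/176 + 101/176 + 1 = 109/44 ≈ 2.477 bits/symbol.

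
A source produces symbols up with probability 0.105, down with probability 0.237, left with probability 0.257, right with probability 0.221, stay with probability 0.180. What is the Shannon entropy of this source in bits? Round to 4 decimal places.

2.2641 bits

H = −Σ pᵢ log₂ pᵢ.
−0.105·log₂(0.105) = 0.3414
−0.237·log₂(0.237) = 0.4923
−0.257·log₂(0.257) = 0.5038
−0.221·log₂(0.221) = 0.4813
−0.180·log₂(0.180) = 0.4453
Sum ≈ 2.2641 → 2.2641 bits.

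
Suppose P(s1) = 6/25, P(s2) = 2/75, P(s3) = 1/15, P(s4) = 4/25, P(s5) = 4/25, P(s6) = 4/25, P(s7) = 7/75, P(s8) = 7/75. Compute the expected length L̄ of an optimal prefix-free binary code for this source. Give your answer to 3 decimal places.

Repeatedly combine the two least-probable nodes; the expected code length is the sum of the merged weights.
merge 2/75 + 1/15 → 7/75
merge 7/75 + 7/75 → 14/75
merge 7/75 + 4/25 → 19/75
merge 4/25 + 4/25 → 8/25
merge 14/75 + 6/25 → 32/75
merge 19/75 + 8/25 → 43/75
merge 32/75 + 43/75 → 1
L = 7/75 + 14/75 + 19/75 + 8/25 + 32/75 + 43/75 + 1 = 214/75 ≈ 2.853 bits/symbol.

2.853 bits/symbol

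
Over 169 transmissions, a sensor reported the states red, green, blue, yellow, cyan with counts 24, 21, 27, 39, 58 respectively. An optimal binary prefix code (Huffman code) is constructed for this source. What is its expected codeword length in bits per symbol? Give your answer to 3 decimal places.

Probabilities are the counts divided by 169.
Repeatedly combine the two least-probable nodes; the expected code length is the sum of the merged weights.
merge 21/169 + 24/169 → 45/169
merge 27/169 + 3/13 → 66/169
merge 45/169 + 58/169 → 103/169
merge 66/169 + 103/169 → 1
L = 45/169 + 66/169 + 103/169 + 1 = 383/169 ≈ 2.266 bits/symbol.

2.266 bits/symbol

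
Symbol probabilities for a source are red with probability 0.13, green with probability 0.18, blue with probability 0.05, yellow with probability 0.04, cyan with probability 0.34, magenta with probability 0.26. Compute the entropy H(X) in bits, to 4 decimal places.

H = −Σ pᵢ log₂ pᵢ.
−0.13·log₂(0.13) = 0.3826
−0.18·log₂(0.18) = 0.4453
−0.05·log₂(0.05) = 0.2161
−0.04·log₂(0.04) = 0.1858
−0.34·log₂(0.34) = 0.5292
−0.26·log₂(0.26) = 0.5053
Sum ≈ 2.2643 → 2.2643 bits.

2.2643 bits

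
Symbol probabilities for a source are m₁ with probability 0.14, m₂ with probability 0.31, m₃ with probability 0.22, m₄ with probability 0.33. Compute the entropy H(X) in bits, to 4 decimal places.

1.9293 bits

H = −Σ pᵢ log₂ pᵢ.
−0.14·log₂(0.14) = 0.3971
−0.31·log₂(0.31) = 0.5238
−0.22·log₂(0.22) = 0.4806
−0.33·log₂(0.33) = 0.5278
Sum ≈ 1.9293 → 1.9293 bits.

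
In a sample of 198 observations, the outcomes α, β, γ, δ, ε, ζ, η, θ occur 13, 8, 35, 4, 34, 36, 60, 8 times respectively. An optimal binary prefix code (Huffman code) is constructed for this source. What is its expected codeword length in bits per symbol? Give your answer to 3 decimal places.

Probabilities are the counts divided by 198.
Repeatedly combine the two least-probable nodes; the expected code length is the sum of the merged weights.
merge 2/99 + 4/99 → 2/33
merge 4/99 + 2/33 → 10/99
merge 13/198 + 10/99 → 1/6
merge 1/6 + 17/99 → 67/198
merge 35/198 + 2/11 → 71/198
merge 10/33 + 67/198 → 127/198
merge 71/198 + 127/198 → 1
L = 2/33 + 10/99 + 1/6 + 67/198 + 71/198 + 127/198 + 1 = 8/3 ≈ 2.667 bits/symbol.

2.667 bits/symbol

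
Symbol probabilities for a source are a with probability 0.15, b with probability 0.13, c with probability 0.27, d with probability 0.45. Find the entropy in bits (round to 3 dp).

1.822 bits

H = −Σ pᵢ log₂ pᵢ.
−0.15·log₂(0.15) = 0.4105
−0.13·log₂(0.13) = 0.3826
−0.27·log₂(0.27) = 0.5100
−0.45·log₂(0.45) = 0.5184
Sum ≈ 1.8216 → 1.822 bits.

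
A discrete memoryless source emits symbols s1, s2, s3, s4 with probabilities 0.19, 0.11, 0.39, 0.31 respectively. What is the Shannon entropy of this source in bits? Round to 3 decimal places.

1.859 bits

H = −Σ pᵢ log₂ pᵢ.
−0.19·log₂(0.19) = 0.4552
−0.11·log₂(0.11) = 0.3503
−0.39·log₂(0.39) = 0.5298
−0.31·log₂(0.31) = 0.5238
Sum ≈ 1.8591 → 1.859 bits.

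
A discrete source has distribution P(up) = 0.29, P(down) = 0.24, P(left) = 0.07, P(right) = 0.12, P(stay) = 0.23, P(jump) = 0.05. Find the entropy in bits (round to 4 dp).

H = −Σ pᵢ log₂ pᵢ.
−0.29·log₂(0.29) = 0.5179
−0.24·log₂(0.24) = 0.4941
−0.07·log₂(0.07) = 0.2686
−0.12·log₂(0.12) = 0.3671
−0.23·log₂(0.23) = 0.4877
−0.05·log₂(0.05) = 0.2161
Sum ≈ 2.3514 → 2.3514 bits.

2.3514 bits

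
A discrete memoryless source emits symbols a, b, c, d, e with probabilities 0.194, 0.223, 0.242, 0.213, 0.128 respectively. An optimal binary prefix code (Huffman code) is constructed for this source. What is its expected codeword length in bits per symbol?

Repeatedly combine the two least-probable nodes; the expected code length is the sum of the merged weights.
merge 16/125 + 97/500 → 161/500
merge 213/1000 + 223/1000 → 109/250
merge 121/500 + 161/500 → 141/250
merge 109/250 + 141/250 → 1
L = 161/500 + 109/250 + 141/250 + 1 = 1161/500 = 2.322 bits/symbol.

2.322 bits/symbol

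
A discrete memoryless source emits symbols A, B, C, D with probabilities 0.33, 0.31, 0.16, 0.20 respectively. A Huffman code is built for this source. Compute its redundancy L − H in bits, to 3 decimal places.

Entropy H = −Σ p log₂ p ≈ 1.9390 bits.
Huffman merges: 4/25+1/5→9/25; 31/100+33/100→16/25; 9/25+16/25→1. L = 2 ≈ 2.0000.
L − H = 2.0000 − 1.9390 = 0.061 bits.

0.061 bits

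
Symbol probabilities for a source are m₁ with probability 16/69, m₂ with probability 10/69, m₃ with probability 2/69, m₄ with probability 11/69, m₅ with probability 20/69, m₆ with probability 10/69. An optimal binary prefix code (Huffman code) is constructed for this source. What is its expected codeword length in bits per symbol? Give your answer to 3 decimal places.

Repeatedly combine the two least-probable nodes; the expected code length is the sum of the merged weights.
merge 2/69 + 10/69 → 4/23
merge 10/69 + 11/69 → 7/23
merge 4/23 + 16/69 → 28/69
merge 20/69 + 7/23 → 41/69
merge 28/69 + 41/69 → 1
L = 4/23 + 7/23 + 28/69 + 41/69 + 1 = 57/23 ≈ 2.478 bits/symbol.

2.478 bits/symbol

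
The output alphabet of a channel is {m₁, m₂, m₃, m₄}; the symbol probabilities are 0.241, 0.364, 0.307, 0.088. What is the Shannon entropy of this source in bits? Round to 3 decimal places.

1.857 bits

H = −Σ pᵢ log₂ pᵢ.
−0.241·log₂(0.241) = 0.4947
−0.364·log₂(0.364) = 0.5307
−0.307·log₂(0.307) = 0.5230
−0.088·log₂(0.088) = 0.3086
Sum ≈ 1.8570 → 1.857 bits.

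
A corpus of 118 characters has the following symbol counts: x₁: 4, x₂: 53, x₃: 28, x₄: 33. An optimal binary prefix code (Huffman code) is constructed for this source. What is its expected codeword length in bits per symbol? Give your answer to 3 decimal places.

Probabilities are the counts divided by 118.
Repeatedly combine the two least-probable nodes; the expected code length is the sum of the merged weights.
merge 2/59 + 14/59 → 16/59
merge 16/59 + 33/118 → 65/118
merge 53/118 + 65/118 → 1
L = 16/59 + 65/118 + 1 = 215/118 ≈ 1.822 bits/symbol.

1.822 bits/symbol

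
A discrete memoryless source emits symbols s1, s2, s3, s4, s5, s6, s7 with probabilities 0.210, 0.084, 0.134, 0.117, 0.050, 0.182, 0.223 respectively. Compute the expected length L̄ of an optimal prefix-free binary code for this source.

Repeatedly combine the two least-probable nodes; the expected code length is the sum of the merged weights.
merge 1/20 + 21/250 → 67/500
merge 117/1000 + 67/500 → 251/1000
merge 67/500 + 91/500 → 79/250
merge 21/100 + 223/1000 → 433/1000
merge 251/1000 + 79/250 → 567/1000
merge 433/1000 + 567/1000 → 1
L = 67/500 + 251/1000 + 79/250 + 433/1000 + 567/1000 + 1 = 2701/1000 = 2.701 bits/symbol.

2.701 bits/symbol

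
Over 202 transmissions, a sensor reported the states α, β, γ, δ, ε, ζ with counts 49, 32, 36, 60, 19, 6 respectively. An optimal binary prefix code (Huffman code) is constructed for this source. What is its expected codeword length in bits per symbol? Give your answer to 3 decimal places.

Probabilities are the counts divided by 202.
Repeatedly combine the two least-probable nodes; the expected code length is the sum of the merged weights.
merge 3/101 + 19/202 → 25/202
merge 25/202 + 16/101 → 57/202
merge 18/101 + 49/202 → 85/202
merge 57/202 + 30/101 → 117/202
merge 85/202 + 117/202 → 1
L = 25/202 + 57/202 + 85/202 + 117/202 + 1 = 243/101 ≈ 2.406 bits/symbol.

2.406 bits/symbol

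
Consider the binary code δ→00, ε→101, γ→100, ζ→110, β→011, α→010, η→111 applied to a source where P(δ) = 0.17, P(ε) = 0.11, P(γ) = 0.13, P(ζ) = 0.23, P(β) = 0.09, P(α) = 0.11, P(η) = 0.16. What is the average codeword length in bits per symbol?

L̄ = Σ pᵢ·ℓᵢ = 0.17·2 + 0.11·3 + 0.13·3 + 0.23·3 + 0.09·3 + 0.11·3 + 0.16·3 = 2.83 bits/symbol.

2.83 bits/symbol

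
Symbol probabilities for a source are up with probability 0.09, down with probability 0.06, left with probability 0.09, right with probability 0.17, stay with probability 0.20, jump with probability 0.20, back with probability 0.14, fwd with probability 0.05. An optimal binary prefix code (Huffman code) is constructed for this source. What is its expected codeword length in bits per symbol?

2.89 bits/symbol

Repeatedly combine the two least-probable nodes; the expected code length is the sum of the merged weights.
merge 1/20 + 3/50 → 11/100
merge 9/100 + 9/100 → 9/50
merge 11/100 + 7/50 → 1/4
merge 17/100 + 9/50 → 7/20
merge 1/5 + 1/5 → 2/5
merge 1/4 + 7/20 → 3/5
merge 2/5 + 3/5 → 1
L = 11/100 + 9/50 + 1/4 + 7/20 + 2/5 + 3/5 + 1 = 289/100 = 2.89 bits/symbol.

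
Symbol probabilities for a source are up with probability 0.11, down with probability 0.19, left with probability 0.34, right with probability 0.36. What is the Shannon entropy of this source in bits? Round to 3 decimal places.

1.865 bits

H = −Σ pᵢ log₂ pᵢ.
−0.11·log₂(0.11) = 0.3503
−0.19·log₂(0.19) = 0.4552
−0.34·log₂(0.34) = 0.5292
−0.36·log₂(0.36) = 0.5306
Sum ≈ 1.8653 → 1.865 bits.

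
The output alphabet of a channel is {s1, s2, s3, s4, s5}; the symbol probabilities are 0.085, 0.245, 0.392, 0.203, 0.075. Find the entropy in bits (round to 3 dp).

H = −Σ pᵢ log₂ pᵢ.
−0.085·log₂(0.085) = 0.3023
−0.245·log₂(0.245) = 0.4971
−0.392·log₂(0.392) = 0.5296
−0.203·log₂(0.203) = 0.4670
−0.075·log₂(0.075) = 0.2803
Sum ≈ 2.0763 → 2.076 bits.

2.076 bits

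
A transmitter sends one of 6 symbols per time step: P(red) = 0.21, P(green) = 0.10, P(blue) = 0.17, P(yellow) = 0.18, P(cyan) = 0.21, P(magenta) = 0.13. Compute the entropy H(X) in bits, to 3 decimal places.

2.540 bits

H = −Σ pᵢ log₂ pᵢ.
−0.21·log₂(0.21) = 0.4728
−0.10·log₂(0.10) = 0.3322
−0.17·log₂(0.17) = 0.4346
−0.18·log₂(0.18) = 0.4453
−0.21·log₂(0.21) = 0.4728
−0.13·log₂(0.13) = 0.3826
Sum ≈ 2.5404 → 2.540 bits.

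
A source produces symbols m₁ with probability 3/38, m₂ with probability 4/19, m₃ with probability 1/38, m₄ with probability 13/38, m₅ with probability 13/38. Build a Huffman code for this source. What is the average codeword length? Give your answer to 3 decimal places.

2.079 bits/symbol

Repeatedly combine the two least-probable nodes; the expected code length is the sum of the merged weights.
merge 1/38 + 3/38 → 2/19
merge 2/19 + 4/19 → 6/19
merge 6/19 + 13/38 → 25/38
merge 13/38 + 25/38 → 1
L = 2/19 + 6/19 + 25/38 + 1 = 79/38 ≈ 2.079 bits/symbol.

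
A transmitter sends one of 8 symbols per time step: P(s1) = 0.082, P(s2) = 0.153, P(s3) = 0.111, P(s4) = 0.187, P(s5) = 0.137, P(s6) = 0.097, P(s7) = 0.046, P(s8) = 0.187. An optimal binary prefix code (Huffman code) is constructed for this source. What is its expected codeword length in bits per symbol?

2.941 bits/symbol

Repeatedly combine the two least-probable nodes; the expected code length is the sum of the merged weights.
merge 23/500 + 41/500 → 16/125
merge 97/1000 + 111/1000 → 26/125
merge 16/125 + 137/1000 → 53/200
merge 153/1000 + 187/1000 → 17/50
merge 187/1000 + 26/125 → 79/200
merge 53/200 + 17/50 → 121/200
merge 79/200 + 121/200 → 1
L = 16/125 + 26/125 + 53/200 + 17/50 + 79/200 + 121/200 + 1 = 2941/1000 = 2.941 bits/symbol.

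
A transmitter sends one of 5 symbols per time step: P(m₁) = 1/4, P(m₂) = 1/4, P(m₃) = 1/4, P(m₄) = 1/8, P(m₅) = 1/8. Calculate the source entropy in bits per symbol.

2.25 bits

Each probability is a power of 1/2, so log₂(1/p) is an integer.
H = Σ p·log₂(1/p) = 1/4·2 + 1/4·2 + 1/4·2 + 1/8·3 + 1/8·3 = 2.25 bits.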